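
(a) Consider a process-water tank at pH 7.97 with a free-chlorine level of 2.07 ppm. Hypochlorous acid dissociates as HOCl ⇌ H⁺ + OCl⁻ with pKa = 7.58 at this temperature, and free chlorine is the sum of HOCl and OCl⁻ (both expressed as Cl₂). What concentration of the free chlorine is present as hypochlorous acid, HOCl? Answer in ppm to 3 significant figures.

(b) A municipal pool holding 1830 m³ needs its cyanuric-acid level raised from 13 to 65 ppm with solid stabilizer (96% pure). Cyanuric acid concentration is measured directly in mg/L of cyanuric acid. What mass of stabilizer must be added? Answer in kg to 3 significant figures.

(a) 0.599 ppm; (b) 99.1 kg

(a) [OCl⁻]/[HOCl] = 10^(pH − pKa) = 10^(7.97 − 7.58) = 10^0.39 = 2.455.
(a) Fraction as HOCl = 1 / (1 + 2.455) = 0.2895.
(a) HOCl = 0.2895 × 2.07 ppm = 0.5992 ppm.

(b) Volume: 1830 m³ = 1,830,000 L.
(b) CYA to add: (65 − 13) = 52 mg/L × 1,830,000 L = 95,160 g cyanuric acid.
(b) At 96% purity: 95,160 / 0.96 = 99,120 g product.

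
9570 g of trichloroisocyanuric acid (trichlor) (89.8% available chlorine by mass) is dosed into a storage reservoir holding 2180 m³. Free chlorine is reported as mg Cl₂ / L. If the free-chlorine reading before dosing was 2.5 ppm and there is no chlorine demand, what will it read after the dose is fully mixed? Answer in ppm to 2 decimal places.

Volume: 2180 m³ = 2,180,000 L.
Available chlorine delivered: 9570 g × 0.898 = 8594 g as Cl₂.
Concentration rise: 8594 g / 2,180,000 L = 3.942 mg/L = 3.94 ppm.
Final FC: 2.5 + 3.94 = 6.44 ppm.

6.44 ppm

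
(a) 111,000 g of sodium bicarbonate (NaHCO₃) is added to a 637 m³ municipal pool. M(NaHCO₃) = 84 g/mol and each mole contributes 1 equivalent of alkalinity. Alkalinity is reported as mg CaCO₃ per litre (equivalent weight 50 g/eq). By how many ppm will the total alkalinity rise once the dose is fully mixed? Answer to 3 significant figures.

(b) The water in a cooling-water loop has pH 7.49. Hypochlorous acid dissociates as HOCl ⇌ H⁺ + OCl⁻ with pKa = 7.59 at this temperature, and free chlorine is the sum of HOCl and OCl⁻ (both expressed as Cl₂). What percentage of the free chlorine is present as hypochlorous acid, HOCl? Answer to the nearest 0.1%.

(a) 104 ppm; (b) 55.7%

(a) Volume: 637 m³ = 637,000 L.
(a) Moles of NaHCO₃: 111,000 g ÷ 84 g/mol = 1321 mol → 1321 eq of alkalinity.
(a) As CaCO₃: 1321 eq × 50 g/eq = 66,070 g.
(a) Rise: 66,070 g / 637,000 L × 1000 = 103.7 mg/L.

(b) [OCl⁻]/[HOCl] = 10^(pH − pKa) = 10^(7.49 − 7.59) = 10^-0.10 = 0.7943.
(b) Fraction as HOCl = 1 / (1 + 0.7943) = 0.5573.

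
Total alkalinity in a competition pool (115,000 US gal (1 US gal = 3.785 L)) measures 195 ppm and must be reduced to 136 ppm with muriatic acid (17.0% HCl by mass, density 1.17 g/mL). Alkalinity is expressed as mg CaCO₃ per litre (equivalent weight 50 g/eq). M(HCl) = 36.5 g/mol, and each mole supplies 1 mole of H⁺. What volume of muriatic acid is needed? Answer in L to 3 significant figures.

94.3 L

Volume: 115,000 US gal × 3.785 L/gal = 435,275 L.
Alkalinity to neutralize: (195 − 136) = 59 mg/L as CaCO₃ × 435,275 L = 25,680 g as CaCO₃.
Equivalents of H⁺ required: 25,680 ÷ 50 g/eq = 513.6 eq = 513.6 mol HCl.
Mass of HCl: 513.6 × 36.5 = 18,750 g.
Mass of 17.0% solution: 18,750 / 0.17 = 110,300 g.
Volume: 110,300 g ÷ 1.17 g/mL = 94,250 mL.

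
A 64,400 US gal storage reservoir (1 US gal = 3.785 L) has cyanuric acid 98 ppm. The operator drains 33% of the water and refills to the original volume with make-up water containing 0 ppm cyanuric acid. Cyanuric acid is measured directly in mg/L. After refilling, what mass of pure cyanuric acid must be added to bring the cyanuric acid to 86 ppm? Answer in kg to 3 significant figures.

Volume: 64,400 US gal × 3.785 L/gal = 243,754 L.
After draining 33% and refilling: 98 × 0.67 + 0 × 0.33 = 65.66 ppm.
Deficit to target: 86 − 65.66 = 20.34 mg/L.
Mass: 20.34 mg/L × 243,754 L = 4958 g cyanuric acid.

4.96 kg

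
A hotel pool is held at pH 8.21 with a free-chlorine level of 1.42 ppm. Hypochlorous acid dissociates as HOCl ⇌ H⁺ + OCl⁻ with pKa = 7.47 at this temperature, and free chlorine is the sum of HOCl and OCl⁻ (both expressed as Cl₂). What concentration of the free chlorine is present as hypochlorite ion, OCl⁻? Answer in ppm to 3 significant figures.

1.20 ppm

[OCl⁻]/[HOCl] = 10^(pH − pKa) = 10^(8.21 − 7.47) = 10^0.74 = 5.495.
Fraction as HOCl = 1 / (1 + 5.495) = 0.154.
OCl⁻ = (1 − 0.154) × 1.42 ppm = 1.201 ppm.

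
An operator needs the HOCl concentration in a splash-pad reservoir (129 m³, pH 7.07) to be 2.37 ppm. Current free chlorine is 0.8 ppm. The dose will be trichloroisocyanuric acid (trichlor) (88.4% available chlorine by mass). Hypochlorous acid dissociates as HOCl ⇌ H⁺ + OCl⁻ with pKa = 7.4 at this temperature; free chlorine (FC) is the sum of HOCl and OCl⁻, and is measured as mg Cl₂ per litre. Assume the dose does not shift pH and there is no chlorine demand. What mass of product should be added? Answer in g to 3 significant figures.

Volume: 129 m³ = 129,000 L.
[OCl⁻]/[HOCl] = 10^(pH − pKa) = 10^(7.07 − 7.4) = 0.4677; fraction as HOCl = 1/(1 + 0.4677) = 0.6813.
Free chlorine required for 2.37 ppm HOCl: 2.37 / 0.6813 = 3.479 ppm.
FC to add: 3.479 − 0.8 = 2.679 mg/L as Cl₂.
Cl₂ equivalent: 2.679 mg/L × 129,000 L = 345.5 g.
Product at 88.4% available Cl: 345.5 / 0.884 = 390.9 g.

391 g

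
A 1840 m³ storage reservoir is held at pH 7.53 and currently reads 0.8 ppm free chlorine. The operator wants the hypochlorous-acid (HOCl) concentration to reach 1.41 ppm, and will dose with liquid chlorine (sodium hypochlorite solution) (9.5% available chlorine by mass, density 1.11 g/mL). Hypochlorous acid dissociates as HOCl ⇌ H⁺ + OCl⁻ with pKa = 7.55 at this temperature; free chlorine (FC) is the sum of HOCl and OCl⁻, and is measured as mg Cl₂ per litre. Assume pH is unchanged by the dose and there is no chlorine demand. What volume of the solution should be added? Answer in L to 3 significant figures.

34.1 L

Volume: 1840 m³ = 1,840,000 L.
[OCl⁻]/[HOCl] = 10^(pH − pKa) = 10^(7.53 − 7.55) = 0.955; fraction as HOCl = 1/(1 + 0.955) = 0.5115.
Free chlorine required for 1.41 ppm HOCl: 1.41 / 0.5115 = 2.757 ppm.
FC to add: 2.757 − 0.8 = 1.957 mg/L as Cl₂.
Cl₂ equivalent: 1.957 mg/L × 1,840,000 L = 3600 g.
Product at 9.5% available Cl: 3600 / 0.095 = 37,900 g.
Volume: 37,900 g ÷ 1.11 g/mL = 34,140 mL.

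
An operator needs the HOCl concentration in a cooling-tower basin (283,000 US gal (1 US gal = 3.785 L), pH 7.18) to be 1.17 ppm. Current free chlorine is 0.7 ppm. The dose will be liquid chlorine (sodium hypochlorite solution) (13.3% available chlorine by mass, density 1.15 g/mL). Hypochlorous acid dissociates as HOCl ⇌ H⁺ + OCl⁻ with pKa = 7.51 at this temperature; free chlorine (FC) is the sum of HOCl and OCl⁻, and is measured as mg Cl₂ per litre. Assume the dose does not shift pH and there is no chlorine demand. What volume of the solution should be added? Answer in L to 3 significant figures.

Volume: 283,000 US gal × 3.785 L/gal = 1,071,155 L.
[OCl⁻]/[HOCl] = 10^(pH − pKa) = 10^(7.18 − 7.51) = 0.4677; fraction as HOCl = 1/(1 + 0.4677) = 0.6813.
Free chlorine required for 1.17 ppm HOCl: 1.17 / 0.6813 = 1.717 ppm.
FC to add: 1.717 − 0.7 = 1.017 mg/L as Cl₂.
Cl₂ equivalent: 1.017 mg/L × 1,071,155 L = 1090 g.
Product at 13.3% available Cl: 1090 / 0.133 = 8193 g.
Volume: 8193 g ÷ 1.15 g/mL = 7124 mL.

7.12 L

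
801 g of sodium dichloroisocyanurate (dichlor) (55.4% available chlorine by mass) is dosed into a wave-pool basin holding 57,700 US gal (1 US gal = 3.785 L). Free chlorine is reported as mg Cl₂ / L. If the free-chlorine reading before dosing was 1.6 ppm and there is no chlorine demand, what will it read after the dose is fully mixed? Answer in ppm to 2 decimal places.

Volume: 57,700 US gal × 3.785 L/gal = 218,394 L.
Available chlorine delivered: 801 g × 0.554 = 443.8 g as Cl₂.
Concentration rise: 443.8 g / 218,394 L = 2.032 mg/L = 2.03 ppm.
Final FC: 1.6 + 2.03 = 3.63 ppm.

3.63 ppm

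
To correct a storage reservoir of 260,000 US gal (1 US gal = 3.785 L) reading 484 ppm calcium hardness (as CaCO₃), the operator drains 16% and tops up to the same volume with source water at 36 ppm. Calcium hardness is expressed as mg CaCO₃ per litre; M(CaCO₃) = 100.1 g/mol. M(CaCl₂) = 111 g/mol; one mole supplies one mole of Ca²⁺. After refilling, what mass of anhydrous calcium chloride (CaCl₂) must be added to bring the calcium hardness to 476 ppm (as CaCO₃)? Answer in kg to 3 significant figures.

69.5 kg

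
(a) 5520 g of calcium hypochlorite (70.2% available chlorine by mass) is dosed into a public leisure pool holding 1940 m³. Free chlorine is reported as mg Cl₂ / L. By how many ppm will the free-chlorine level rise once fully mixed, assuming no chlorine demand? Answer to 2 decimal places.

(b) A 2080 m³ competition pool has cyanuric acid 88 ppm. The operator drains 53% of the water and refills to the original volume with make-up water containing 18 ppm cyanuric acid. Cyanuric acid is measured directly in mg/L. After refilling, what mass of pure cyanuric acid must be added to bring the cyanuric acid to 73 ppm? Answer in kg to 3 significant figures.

(a) Volume: 1940 m³ = 1,940,000 L.
(a) Available chlorine delivered: 5520 g × 0.702 = 3875 g as Cl₂.
(a) Concentration rise: 3875 g / 1,940,000 L = 1.997 mg/L = 2.00 ppm.

(b) Volume: 2080 m³ = 2,080,000 L.
(b) After draining 53% and refilling: 88 × 0.47 + 18 × 0.53 = 50.9 ppm.
(b) Deficit to target: 73 − 50.9 = 22.1 mg/L.
(b) Mass: 22.1 mg/L × 2,080,000 L = 45,970 g cyanuric acid.

(a) 2.00 ppm; (b) 46.0 kg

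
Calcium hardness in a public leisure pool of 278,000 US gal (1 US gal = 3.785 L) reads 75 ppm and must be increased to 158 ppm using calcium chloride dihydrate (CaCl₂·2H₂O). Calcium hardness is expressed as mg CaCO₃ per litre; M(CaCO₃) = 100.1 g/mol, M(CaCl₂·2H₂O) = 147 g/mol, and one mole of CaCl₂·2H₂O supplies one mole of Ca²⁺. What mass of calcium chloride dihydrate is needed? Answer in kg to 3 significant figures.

Volume: 278,000 US gal × 3.785 L/gal = 1,052,230 L.
Hardness to add: (158 − 75) = 83 mg/L as CaCO₃ × 1,052,230 L = 87,340 g as CaCO₃.
Moles of Ca²⁺ (1 mol Ca²⁺ ≡ 1 mol CaCO₃): 87,340 / 100.1 g/mol = 872.5 mol.
Mass of CaCl₂·2H₂O: 872.5 × 147 = 128,300 g.

128 kg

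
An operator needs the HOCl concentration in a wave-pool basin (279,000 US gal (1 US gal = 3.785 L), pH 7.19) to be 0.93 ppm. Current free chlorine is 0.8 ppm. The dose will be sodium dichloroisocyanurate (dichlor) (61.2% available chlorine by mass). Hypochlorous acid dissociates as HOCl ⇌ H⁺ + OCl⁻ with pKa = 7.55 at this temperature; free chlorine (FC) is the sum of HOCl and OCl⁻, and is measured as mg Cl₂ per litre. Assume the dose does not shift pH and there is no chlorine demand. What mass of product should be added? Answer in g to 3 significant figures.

925 g

Volume: 279,000 US gal × 3.785 L/gal = 1,056,015 L.
[OCl⁻]/[HOCl] = 10^(pH − pKa) = 10^(7.19 − 7.55) = 0.4365; fraction as HOCl = 1/(1 + 0.4365) = 0.6961.
Free chlorine required for 0.93 ppm HOCl: 0.93 / 0.6961 = 1.336 ppm.
FC to add: 1.336 − 0.8 = 0.536 mg/L as Cl₂.
Cl₂ equivalent: 0.536 mg/L × 1,056,015 L = 566 g.
Product at 61.2% available Cl: 566 / 0.612 = 924.8 g.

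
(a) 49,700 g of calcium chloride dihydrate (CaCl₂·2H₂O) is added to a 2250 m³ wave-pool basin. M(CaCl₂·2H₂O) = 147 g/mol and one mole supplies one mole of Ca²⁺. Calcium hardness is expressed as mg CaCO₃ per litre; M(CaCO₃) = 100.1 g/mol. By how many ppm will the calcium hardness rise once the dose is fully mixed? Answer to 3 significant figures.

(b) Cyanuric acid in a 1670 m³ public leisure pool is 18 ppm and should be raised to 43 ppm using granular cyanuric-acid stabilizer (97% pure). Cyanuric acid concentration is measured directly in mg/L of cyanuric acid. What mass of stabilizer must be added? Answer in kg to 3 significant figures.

(a) 15.0 ppm; (b) 43.0 kg

(a) Volume: 2250 m³ = 2,250,000 L.
(a) Moles of Ca²⁺: 49,700 g ÷ 147 g/mol = 338.1 mol.
(a) As CaCO₃: 338.1 mol × 100.1 g/mol = 33,840 g.
(a) Rise: 33,840 g / 2,250,000 L × 1000 = 15.04 mg/L.

(b) Volume: 1670 m³ = 1,670,000 L.
(b) CYA to add: (43 − 18) = 25 mg/L × 1,670,000 L = 41,750 g cyanuric acid.
(b) At 97% purity: 41,750 / 0.97 = 43,040 g product.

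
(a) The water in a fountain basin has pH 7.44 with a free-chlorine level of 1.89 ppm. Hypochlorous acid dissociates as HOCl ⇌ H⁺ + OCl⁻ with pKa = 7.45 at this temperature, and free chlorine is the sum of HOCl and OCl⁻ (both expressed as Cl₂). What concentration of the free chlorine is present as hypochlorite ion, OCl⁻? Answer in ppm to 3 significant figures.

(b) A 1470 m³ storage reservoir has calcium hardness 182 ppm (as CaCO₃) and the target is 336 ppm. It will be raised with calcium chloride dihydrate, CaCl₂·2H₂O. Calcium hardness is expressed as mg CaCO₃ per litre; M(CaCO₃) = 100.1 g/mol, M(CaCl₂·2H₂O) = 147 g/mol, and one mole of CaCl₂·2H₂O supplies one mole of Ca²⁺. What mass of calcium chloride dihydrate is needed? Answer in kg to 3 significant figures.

(a) [OCl⁻]/[HOCl] = 10^(pH − pKa) = 10^(7.44 − 7.45) = 10^-0.01 = 0.9772.
(a) Fraction as HOCl = 1 / (1 + 0.9772) = 0.5058.
(a) OCl⁻ = (1 − 0.5058) × 1.89 ppm = 0.9341 ppm.

(b) Volume: 1470 m³ = 1,470,000 L.
(b) Hardness to add: (336 − 182) = 154 mg/L as CaCO₃ × 1,470,000 L = 226,400 g as CaCO₃.
(b) Moles of Ca²⁺ (1 mol Ca²⁺ ≡ 1 mol CaCO₃): 226,400 / 100.1 g/mol = 2262 mol.
(b) Mass of CaCl₂·2H₂O: 2262 × 147 = 332,400 g.

(a) 0.934 ppm; (b) 332 kg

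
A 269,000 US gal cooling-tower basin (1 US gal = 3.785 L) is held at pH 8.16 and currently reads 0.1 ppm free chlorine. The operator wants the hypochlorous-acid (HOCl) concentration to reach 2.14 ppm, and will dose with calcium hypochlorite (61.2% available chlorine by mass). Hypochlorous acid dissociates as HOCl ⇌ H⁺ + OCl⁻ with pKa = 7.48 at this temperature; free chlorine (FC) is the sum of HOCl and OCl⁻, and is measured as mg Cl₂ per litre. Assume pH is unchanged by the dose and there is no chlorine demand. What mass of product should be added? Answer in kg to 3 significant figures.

20.4 kg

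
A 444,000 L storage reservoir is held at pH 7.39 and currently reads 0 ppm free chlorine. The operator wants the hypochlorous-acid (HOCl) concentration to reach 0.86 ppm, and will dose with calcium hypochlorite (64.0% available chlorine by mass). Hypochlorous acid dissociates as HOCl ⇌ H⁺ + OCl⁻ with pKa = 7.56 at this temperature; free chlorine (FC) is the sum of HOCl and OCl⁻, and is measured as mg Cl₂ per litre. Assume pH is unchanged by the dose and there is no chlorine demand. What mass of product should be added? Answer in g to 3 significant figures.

[OCl⁻]/[HOCl] = 10^(pH − pKa) = 10^(7.39 − 7.56) = 0.6761; fraction as HOCl = 1/(1 + 0.6761) = 0.5966.
Free chlorine required for 0.86 ppm HOCl: 0.86 / 0.5966 = 1.441 ppm.
FC to add: 1.441 − 0 = 1.441 mg/L as Cl₂.
Cl₂ equivalent: 1.441 mg/L × 444,000 L = 640 g.
Product at 64.0% available Cl: 640 / 0.64 = 1000 g.

1,000 g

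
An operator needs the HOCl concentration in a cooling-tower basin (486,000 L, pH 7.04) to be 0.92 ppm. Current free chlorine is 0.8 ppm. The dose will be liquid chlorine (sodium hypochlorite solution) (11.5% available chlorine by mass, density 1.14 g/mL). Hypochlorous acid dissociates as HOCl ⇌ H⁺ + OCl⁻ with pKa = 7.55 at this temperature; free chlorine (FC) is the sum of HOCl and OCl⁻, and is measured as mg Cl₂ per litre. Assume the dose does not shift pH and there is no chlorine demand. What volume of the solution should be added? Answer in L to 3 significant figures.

1.50 L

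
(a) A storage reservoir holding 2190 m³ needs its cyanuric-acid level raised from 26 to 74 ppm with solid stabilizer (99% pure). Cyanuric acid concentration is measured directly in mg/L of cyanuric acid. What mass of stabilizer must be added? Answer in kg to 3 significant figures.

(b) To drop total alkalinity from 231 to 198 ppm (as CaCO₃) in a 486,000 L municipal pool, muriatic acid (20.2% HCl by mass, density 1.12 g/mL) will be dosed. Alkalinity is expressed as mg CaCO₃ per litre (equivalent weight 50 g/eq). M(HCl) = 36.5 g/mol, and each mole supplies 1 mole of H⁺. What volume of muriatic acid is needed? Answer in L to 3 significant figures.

(a) Volume: 2190 m³ = 2,190,000 L.
(a) CYA to add: (74 − 26) = 48 mg/L × 2,190,000 L = 105,100 g cyanuric acid.
(a) At 99% purity: 105,100 / 0.99 = 106,200 g product.

(b) Alkalinity to neutralize: (231 − 198) = 33 mg/L as CaCO₃ × 486,000 L = 16,040 g as CaCO₃.
(b) Equivalents of H⁺ required: 16,040 ÷ 50 g/eq = 320.8 eq = 320.8 mol HCl.
(b) Mass of HCl: 320.8 × 36.5 = 11,710 g.
(b) Mass of 20.2% solution: 11,710 / 0.202 = 57,960 g.
(b) Volume: 57,960 g ÷ 1.12 g/mL = 51,750 mL.

(a) 106 kg; (b) 51.7 L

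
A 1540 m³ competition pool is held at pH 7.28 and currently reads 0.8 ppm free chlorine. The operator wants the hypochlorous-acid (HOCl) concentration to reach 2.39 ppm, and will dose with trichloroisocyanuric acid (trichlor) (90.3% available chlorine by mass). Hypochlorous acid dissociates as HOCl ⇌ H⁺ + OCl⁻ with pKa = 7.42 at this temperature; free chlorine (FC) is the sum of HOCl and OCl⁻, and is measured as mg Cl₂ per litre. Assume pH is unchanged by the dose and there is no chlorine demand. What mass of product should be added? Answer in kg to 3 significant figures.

Volume: 1540 m³ = 1,540,000 L.
[OCl⁻]/[HOCl] = 10^(pH − pKa) = 10^(7.28 − 7.42) = 0.7244; fraction as HOCl = 1/(1 + 0.7244) = 0.5799.
Free chlorine required for 2.39 ppm HOCl: 2.39 / 0.5799 = 4.121 ppm.
FC to add: 4.121 − 0.8 = 3.321 mg/L as Cl₂.
Cl₂ equivalent: 3.321 mg/L × 1,540,000 L = 5115 g.
Product at 90.3% available Cl: 5115 / 0.903 = 5664 g.

5.66 kg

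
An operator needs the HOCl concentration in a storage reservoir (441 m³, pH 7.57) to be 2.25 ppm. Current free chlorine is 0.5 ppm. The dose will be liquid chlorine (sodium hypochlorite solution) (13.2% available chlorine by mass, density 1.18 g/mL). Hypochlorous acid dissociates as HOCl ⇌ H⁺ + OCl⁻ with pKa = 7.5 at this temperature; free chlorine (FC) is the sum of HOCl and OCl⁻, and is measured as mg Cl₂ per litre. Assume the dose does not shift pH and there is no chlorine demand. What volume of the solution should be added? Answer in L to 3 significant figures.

Volume: 441 m³ = 441,000 L.
[OCl⁻]/[HOCl] = 10^(pH − pKa) = 10^(7.57 − 7.5) = 1.175; fraction as HOCl = 1/(1 + 1.175) = 0.4598.
Free chlorine required for 2.25 ppm HOCl: 2.25 / 0.4598 = 4.894 ppm.
FC to add: 4.894 − 0.5 = 4.394 mg/L as Cl₂.
Cl₂ equivalent: 4.394 mg/L × 441,000 L = 1938 g.
Product at 13.2% available Cl: 1938 / 0.132 = 14,680 g.
Volume: 14,680 g ÷ 1.18 g/mL = 12,440 mL.

12.4 L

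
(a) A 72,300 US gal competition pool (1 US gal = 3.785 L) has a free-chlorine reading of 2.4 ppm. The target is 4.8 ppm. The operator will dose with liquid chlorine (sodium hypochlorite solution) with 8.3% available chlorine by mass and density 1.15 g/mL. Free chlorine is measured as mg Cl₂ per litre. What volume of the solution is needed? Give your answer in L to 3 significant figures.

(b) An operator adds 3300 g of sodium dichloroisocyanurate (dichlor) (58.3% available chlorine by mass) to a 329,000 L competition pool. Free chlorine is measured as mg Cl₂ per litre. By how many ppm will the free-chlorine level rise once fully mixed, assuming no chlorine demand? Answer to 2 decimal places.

(a) 6.88 L; (b) 5.85 ppm

(a) Volume: 72,300 US gal × 3.785 L/gal = 273,656 L.
(a) Chlorine deficit: 4.8 − 2.4 = 2.4 ppm = 2.4 mg/L as Cl₂.
(a) Cl₂ equivalent needed: 2.4 mg/L × 273,656 L = 656,800 mg = 656.8 g.
(a) Product at 8.3% available chlorine: 656.8 / 0.083 = 7913 g.
(a) Volume at density 1.15 g/mL: 7913 g ÷ 1.15 g/mL = 6881 mL.

(b) Available chlorine delivered: 3300 g × 0.583 = 1924 g as Cl₂.
(b) Concentration rise: 1924 g / 329,000 L = 5.848 mg/L = 5.85 ppm.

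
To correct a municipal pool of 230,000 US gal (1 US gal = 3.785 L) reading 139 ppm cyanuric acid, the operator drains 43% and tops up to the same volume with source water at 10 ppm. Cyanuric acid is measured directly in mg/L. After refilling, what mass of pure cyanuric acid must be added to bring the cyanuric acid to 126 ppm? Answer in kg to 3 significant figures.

Volume: 230,000 US gal × 3.785 L/gal = 870,550 L.
After draining 43% and refilling: 139 × 0.57 + 10 × 0.43 = 83.53 ppm.
Deficit to target: 126 − 83.53 = 42.47 mg/L.
Mass: 42.47 mg/L × 870,550 L = 36,970 g cyanuric acid.

37.0 kg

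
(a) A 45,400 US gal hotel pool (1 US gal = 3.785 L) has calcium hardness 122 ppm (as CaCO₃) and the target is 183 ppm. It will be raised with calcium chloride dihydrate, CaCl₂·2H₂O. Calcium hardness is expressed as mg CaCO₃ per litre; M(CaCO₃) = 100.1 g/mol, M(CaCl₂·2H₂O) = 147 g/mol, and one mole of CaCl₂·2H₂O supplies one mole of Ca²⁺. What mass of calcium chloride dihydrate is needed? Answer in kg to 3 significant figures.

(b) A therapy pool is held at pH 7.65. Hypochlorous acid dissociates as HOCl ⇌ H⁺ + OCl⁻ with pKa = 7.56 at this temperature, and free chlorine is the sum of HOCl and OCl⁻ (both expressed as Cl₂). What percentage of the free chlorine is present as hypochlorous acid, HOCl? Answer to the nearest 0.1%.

(a) 15.4 kg; (b) 44.8%

(a) Volume: 45,400 US gal × 3.785 L/gal = 171,839 L.
(a) Hardness to add: (183 − 122) = 61 mg/L as CaCO₃ × 171,839 L = 10,480 g as CaCO₃.
(a) Moles of Ca²⁺ (1 mol Ca²⁺ ≡ 1 mol CaCO₃): 10,480 / 100.1 g/mol = 104.7 mol.
(a) Mass of CaCl₂·2H₂O: 104.7 × 147 = 15,390 g.

(b) [OCl⁻]/[HOCl] = 10^(pH − pKa) = 10^(7.65 − 7.56) = 10^0.09 = 1.23.
(b) Fraction as HOCl = 1 / (1 + 1.23) = 0.4484.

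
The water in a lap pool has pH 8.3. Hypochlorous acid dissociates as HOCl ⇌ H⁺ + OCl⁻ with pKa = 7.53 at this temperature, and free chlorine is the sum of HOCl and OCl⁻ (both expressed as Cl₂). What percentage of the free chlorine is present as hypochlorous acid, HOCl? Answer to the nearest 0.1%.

14.5%

[OCl⁻]/[HOCl] = 10^(pH − pKa) = 10^(8.3 − 7.53) = 10^0.77 = 5.888.
Fraction as HOCl = 1 / (1 + 5.888) = 0.1452.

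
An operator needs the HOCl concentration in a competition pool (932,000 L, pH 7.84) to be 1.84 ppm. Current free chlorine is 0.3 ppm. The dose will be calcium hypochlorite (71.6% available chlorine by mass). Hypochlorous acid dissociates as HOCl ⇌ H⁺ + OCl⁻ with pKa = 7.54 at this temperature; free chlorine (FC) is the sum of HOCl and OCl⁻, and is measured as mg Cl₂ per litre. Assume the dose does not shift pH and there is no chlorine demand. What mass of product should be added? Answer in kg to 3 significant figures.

[OCl⁻]/[HOCl] = 10^(pH − pKa) = 10^(7.84 − 7.54) = 1.995; fraction as HOCl = 1/(1 + 1.995) = 0.3339.
Free chlorine required for 1.84 ppm HOCl: 1.84 / 0.3339 = 5.511 ppm.
FC to add: 5.511 − 0.3 = 5.211 mg/L as Cl₂.
Cl₂ equivalent: 5.211 mg/L × 932,000 L = 4857 g.
Product at 71.6% available Cl: 4857 / 0.716 = 6783 g.

6.78 kg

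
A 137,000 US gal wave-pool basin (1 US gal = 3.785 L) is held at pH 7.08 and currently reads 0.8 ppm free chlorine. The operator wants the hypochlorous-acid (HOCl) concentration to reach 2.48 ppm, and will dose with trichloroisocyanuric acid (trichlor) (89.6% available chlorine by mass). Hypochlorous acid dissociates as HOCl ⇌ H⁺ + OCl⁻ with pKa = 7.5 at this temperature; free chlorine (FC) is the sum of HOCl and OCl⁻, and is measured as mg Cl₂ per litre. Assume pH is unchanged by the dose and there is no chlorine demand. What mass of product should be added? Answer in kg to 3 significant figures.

Volume: 137,000 US gal × 3.785 L/gal = 518,545 L.
[OCl⁻]/[HOCl] = 10^(pH − pKa) = 10^(7.08 − 7.5) = 0.3802; fraction as HOCl = 1/(1 + 0.3802) = 0.7245.
Free chlorine required for 2.48 ppm HOCl: 2.48 / 0.7245 = 3.423 ppm.
FC to add: 3.423 − 0.8 = 2.623 mg/L as Cl₂.
Cl₂ equivalent: 2.623 mg/L × 518,545 L = 1360 g.
Product at 89.6% available Cl: 1360 / 0.896 = 1518 g.

1.52 kg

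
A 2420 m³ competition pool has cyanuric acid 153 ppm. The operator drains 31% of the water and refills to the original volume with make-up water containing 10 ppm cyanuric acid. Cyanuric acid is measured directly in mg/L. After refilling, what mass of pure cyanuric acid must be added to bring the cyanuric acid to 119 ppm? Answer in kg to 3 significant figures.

25.0 kg

Volume: 2420 m³ = 2,420,000 L.
After draining 31% and refilling: 153 × 0.69 + 10 × 0.31 = 108.67 ppm.
Deficit to target: 119 − 108.67 = 10.33 mg/L.
Mass: 10.33 mg/L × 2,420,000 L = 25,000 g cyanuric acid.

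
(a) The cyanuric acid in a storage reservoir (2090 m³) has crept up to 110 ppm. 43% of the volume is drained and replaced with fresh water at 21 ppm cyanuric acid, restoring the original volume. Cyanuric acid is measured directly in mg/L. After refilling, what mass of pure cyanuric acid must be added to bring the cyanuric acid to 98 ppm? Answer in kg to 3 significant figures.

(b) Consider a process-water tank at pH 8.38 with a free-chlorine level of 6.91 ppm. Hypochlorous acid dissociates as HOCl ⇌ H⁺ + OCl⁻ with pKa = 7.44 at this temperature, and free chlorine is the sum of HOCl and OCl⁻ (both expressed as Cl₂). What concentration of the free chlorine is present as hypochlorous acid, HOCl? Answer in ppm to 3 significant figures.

(a) 54.9 kg; (b) 0.712 ppm

(a) Volume: 2090 m³ = 2,090,000 L.
(a) After draining 43% and refilling: 110 × 0.57 + 21 × 0.43 = 71.73 ppm.
(a) Deficit to target: 98 − 71.73 = 26.27 mg/L.
(a) Mass: 26.27 mg/L × 2,090,000 L = 54,900 g cyanuric acid.

(b) [OCl⁻]/[HOCl] = 10^(pH − pKa) = 10^(8.38 − 7.44) = 10^0.94 = 8.71.
(b) Fraction as HOCl = 1 / (1 + 8.71) = 0.103.
(b) HOCl = 0.103 × 6.91 ppm = 0.7117 ppm.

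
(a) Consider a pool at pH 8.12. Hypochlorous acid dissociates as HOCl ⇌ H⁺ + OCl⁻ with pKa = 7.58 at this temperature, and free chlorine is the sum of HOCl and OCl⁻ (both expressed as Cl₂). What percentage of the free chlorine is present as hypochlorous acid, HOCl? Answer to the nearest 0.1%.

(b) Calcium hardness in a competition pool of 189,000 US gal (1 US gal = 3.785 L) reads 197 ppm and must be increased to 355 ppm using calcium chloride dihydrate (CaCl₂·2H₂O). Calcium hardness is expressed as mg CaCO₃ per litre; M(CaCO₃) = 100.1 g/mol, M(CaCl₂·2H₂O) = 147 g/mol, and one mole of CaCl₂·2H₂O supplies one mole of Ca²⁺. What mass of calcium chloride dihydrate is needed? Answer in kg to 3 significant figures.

(a) [OCl⁻]/[HOCl] = 10^(pH − pKa) = 10^(8.12 − 7.58) = 10^0.54 = 3.467.
(a) Fraction as HOCl = 1 / (1 + 3.467) = 0.2238.

(b) Volume: 189,000 US gal × 3.785 L/gal = 715,365 L.
(b) Hardness to add: (355 − 197) = 158 mg/L as CaCO₃ × 715,365 L = 113,000 g as CaCO₃.
(b) Moles of Ca²⁺ (1 mol Ca²⁺ ≡ 1 mol CaCO₃): 113,000 / 100.1 g/mol = 1129 mol.
(b) Mass of CaCl₂·2H₂O: 1129 × 147 = 166,000 g.

(a) 22.4%; (b) 166 kg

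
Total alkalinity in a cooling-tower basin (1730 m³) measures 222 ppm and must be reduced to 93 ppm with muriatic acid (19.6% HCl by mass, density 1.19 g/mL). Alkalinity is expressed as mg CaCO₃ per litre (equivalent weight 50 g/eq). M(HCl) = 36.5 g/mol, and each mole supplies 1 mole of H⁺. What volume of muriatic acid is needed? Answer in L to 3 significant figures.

Volume: 1730 m³ = 1,730,000 L.
Alkalinity to neutralize: (222 − 93) = 129 mg/L as CaCO₃ × 1,730,000 L = 223,200 g as CaCO₃.
Equivalents of H⁺ required: 223,200 ÷ 50 g/eq = 4463 eq = 4463 mol HCl.
Mass of HCl: 4463 × 36.5 = 162,900 g.
Mass of 19.6% solution: 162,900 / 0.196 = 831,200 g.
Volume: 831,200 g ÷ 1.19 g/mL = 698,500 mL.

698 L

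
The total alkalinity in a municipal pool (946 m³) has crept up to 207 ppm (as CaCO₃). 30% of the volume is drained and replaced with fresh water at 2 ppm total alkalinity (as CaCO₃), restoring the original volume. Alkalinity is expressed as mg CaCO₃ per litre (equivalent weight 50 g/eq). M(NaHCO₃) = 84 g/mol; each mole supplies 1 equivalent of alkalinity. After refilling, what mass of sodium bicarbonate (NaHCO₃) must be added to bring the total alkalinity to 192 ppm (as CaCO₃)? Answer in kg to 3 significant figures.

73.9 kg

Volume: 946 m³ = 946,000 L.
After draining 30% and refilling: 207 × 0.70 + 2 × 0.30 = 145.5 ppm.
Deficit to target: 192 − 145.5 = 46.5 mg/L.
As CaCO₃: 46.5 mg/L × 946,000 L = 43,990 g; ÷ 50 g/eq ÷ 1 = 879.8 mol NaHCO₃.
Mass: 879.8 × 84 = 73,900 g.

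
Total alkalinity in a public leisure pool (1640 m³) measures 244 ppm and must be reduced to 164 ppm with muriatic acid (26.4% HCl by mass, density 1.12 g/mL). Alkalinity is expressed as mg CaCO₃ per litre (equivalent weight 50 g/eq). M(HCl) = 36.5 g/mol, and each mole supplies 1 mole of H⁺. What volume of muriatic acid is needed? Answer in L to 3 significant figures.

324 L

Volume: 1640 m³ = 1,640,000 L.
Alkalinity to neutralize: (244 − 164) = 80 mg/L as CaCO₃ × 1,640,000 L = 131,200 g as CaCO₃.
Equivalents of H⁺ required: 131,200 ÷ 50 g/eq = 2624 eq = 2624 mol HCl.
Mass of HCl: 2624 × 36.5 = 95,780 g.
Mass of 26.4% solution: 95,780 / 0.264 = 362,800 g.
Volume: 362,800 g ÷ 1.12 g/mL = 323,900 mL.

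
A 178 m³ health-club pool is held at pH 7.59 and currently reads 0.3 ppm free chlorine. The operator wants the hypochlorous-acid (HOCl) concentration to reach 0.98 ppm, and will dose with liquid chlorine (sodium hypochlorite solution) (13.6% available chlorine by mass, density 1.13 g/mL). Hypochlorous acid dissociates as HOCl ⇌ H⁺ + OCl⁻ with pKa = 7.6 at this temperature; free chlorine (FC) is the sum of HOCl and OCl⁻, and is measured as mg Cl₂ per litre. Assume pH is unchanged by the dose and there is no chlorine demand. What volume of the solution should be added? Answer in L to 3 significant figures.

1.90 L

Volume: 178 m³ = 178,000 L.
[OCl⁻]/[HOCl] = 10^(pH − pKa) = 10^(7.59 − 7.6) = 0.9772; fraction as HOCl = 1/(1 + 0.9772) = 0.5058.
Free chlorine required for 0.98 ppm HOCl: 0.98 / 0.5058 = 1.938 ppm.
FC to add: 1.938 − 0.3 = 1.638 mg/L as Cl₂.
Cl₂ equivalent: 1.638 mg/L × 178,000 L = 291.5 g.
Product at 13.6% available Cl: 291.5 / 0.136 = 2143 g.
Volume: 2143 g ÷ 1.13 g/mL = 1897 mL.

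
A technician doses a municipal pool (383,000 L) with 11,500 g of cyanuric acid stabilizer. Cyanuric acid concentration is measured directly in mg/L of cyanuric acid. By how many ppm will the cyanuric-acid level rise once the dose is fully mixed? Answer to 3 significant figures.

30.0 ppm

Rise: 11,500 g / 383,000 L × 1000 = 30.03 mg/L.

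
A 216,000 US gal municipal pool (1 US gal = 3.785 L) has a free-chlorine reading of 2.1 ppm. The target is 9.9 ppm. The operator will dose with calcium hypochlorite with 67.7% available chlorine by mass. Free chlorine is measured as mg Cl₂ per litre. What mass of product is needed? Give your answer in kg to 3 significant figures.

Volume: 216,000 US gal × 3.785 L/gal = 817,560 L.
Chlorine deficit: 9.9 − 2.1 = 7.8 ppm = 7.8 mg/L as Cl₂.
Cl₂ equivalent needed: 7.8 mg/L × 817,560 L = 6,377,000 mg = 6377 g.
Product at 67.7% available chlorine: 6377 / 0.677 = 9419 g.

9.42 kg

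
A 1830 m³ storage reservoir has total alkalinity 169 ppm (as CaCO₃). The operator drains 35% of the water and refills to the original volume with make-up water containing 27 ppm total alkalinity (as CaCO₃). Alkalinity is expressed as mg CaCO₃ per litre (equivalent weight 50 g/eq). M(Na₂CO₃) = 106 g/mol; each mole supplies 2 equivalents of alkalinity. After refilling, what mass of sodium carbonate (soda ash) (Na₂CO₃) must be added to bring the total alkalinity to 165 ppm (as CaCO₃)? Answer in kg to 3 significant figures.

Volume: 1830 m³ = 1,830,000 L.
After draining 35% and refilling: 169 × 0.65 + 27 × 0.35 = 119.3 ppm.
Deficit to target: 165 − 119.3 = 45.7 mg/L.
As CaCO₃: 45.7 mg/L × 1,830,000 L = 83,630 g; ÷ 50 g/eq ÷ 2 = 836.3 mol Na₂CO₃.
Mass: 836.3 × 106 = 88,650 g.

88.6 kg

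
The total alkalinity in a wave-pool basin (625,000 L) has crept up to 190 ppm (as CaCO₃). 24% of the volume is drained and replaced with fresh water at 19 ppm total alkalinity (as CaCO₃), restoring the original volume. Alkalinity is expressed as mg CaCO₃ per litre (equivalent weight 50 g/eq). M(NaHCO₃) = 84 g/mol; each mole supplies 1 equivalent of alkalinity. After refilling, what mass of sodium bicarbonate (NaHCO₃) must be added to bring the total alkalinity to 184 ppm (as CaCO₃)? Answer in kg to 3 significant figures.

After draining 24% and refilling: 190 × 0.76 + 19 × 0.24 = 148.96 ppm.
Deficit to target: 184 − 148.96 = 35.04 mg/L.
As CaCO₃: 35.04 mg/L × 625,000 L = 21,900 g; ÷ 50 g/eq ÷ 1 = 438 mol NaHCO₃.
Mass: 438 × 84 = 36,790 g.

36.8 kg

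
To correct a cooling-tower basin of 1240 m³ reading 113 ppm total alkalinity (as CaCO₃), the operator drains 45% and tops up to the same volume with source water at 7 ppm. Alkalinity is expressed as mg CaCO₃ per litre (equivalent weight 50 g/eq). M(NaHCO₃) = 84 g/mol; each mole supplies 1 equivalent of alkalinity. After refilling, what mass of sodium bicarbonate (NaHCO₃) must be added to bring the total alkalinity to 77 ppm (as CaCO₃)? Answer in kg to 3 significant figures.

Volume: 1240 m³ = 1,240,000 L.
After draining 45% and refilling: 113 × 0.55 + 7 × 0.45 = 65.3 ppm.
Deficit to target: 77 − 65.3 = 11.7 mg/L.
As CaCO₃: 11.7 mg/L × 1,240,000 L = 14,510 g; ÷ 50 g/eq ÷ 1 = 290.2 mol NaHCO₃.
Mass: 290.2 × 84 = 24,370 g.

24.4 kg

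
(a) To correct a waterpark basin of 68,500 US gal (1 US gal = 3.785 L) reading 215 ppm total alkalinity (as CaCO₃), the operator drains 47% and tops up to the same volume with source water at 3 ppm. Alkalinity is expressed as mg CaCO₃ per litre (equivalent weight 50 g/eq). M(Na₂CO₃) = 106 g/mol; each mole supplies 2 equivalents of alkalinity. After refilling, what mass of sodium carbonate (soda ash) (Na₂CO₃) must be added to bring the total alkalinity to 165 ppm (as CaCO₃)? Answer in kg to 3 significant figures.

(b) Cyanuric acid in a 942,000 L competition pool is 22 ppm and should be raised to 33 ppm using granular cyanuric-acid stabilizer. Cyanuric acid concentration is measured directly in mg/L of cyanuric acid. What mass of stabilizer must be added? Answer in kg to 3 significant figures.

(a) 13.6 kg; (b) 10.4 kg

(a) Volume: 68,500 US gal × 3.785 L/gal = 259,272 L.
(a) After draining 47% and refilling: 215 × 0.53 + 3 × 0.47 = 115.36 ppm.
(a) Deficit to target: 165 − 115.36 = 49.64 mg/L.
(a) As CaCO₃: 49.64 mg/L × 259,272 L = 12,870 g; ÷ 50 g/eq ÷ 2 = 128.7 mol Na₂CO₃.
(a) Mass: 128.7 × 106 = 13,640 g.

(b) CYA to add: (33 − 22) = 11 mg/L × 942,000 L = 10,360 g cyanuric acid.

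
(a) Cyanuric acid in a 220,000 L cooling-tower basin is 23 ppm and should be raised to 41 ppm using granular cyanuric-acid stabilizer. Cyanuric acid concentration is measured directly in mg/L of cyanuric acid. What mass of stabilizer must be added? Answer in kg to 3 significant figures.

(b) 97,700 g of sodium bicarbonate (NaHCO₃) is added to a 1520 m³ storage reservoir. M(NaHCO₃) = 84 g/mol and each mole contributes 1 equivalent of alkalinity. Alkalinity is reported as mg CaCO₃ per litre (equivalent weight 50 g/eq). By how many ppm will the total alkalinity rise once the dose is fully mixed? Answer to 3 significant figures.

(a) 3.96 kg; (b) 38.3 ppm

(a) CYA to add: (41 − 23) = 18 mg/L × 220,000 L = 3960 g cyanuric acid.

(b) Volume: 1520 m³ = 1,520,000 L.
(b) Moles of NaHCO₃: 97,700 g ÷ 84 g/mol = 1163 mol → 1163 eq of alkalinity.
(b) As CaCO₃: 1163 eq × 50 g/eq = 58,150 g.
(b) Rise: 58,150 g / 1,520,000 L × 1000 = 38.26 mg/L.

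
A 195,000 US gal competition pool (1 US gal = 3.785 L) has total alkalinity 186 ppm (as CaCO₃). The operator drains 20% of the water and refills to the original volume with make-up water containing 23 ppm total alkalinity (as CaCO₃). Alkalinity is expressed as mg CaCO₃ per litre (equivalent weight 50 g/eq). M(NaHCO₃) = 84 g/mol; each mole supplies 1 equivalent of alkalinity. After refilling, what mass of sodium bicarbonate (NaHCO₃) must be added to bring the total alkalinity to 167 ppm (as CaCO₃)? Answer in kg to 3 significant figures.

16.9 kg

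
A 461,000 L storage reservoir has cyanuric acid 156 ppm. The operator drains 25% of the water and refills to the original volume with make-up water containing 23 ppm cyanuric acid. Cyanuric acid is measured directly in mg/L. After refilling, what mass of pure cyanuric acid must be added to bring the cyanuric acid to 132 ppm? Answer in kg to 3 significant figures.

4.26 kg

After draining 25% and refilling: 156 × 0.75 + 23 × 0.25 = 122.75 ppm.
Deficit to target: 132 − 122.75 = 9.25 mg/L.
Mass: 9.25 mg/L × 461,000 L = 4264 g cyanuric acid.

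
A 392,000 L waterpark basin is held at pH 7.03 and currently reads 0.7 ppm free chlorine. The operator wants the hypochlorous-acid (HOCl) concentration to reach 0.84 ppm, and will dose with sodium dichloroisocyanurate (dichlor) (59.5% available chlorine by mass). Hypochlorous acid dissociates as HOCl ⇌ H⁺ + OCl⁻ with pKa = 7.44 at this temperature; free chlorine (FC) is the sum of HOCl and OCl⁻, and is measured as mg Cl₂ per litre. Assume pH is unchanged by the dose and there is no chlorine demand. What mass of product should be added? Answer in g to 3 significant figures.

[OCl⁻]/[HOCl] = 10^(pH − pKa) = 10^(7.03 − 7.44) = 0.389; fraction as HOCl = 1/(1 + 0.389) = 0.7199.
Free chlorine required for 0.84 ppm HOCl: 0.84 / 0.7199 = 1.167 ppm.
FC to add: 1.167 − 0.7 = 0.4668 mg/L as Cl₂.
Cl₂ equivalent: 0.4668 mg/L × 392,000 L = 183 g.
Product at 59.5% available Cl: 183 / 0.595 = 307.5 g.

308 g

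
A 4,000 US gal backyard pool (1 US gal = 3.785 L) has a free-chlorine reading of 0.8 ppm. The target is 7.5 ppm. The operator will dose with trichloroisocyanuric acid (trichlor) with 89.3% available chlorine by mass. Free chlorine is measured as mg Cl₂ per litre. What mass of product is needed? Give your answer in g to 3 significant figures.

114 g

Volume: 4,000 US gal × 3.785 L/gal = 15,140 L.
Chlorine deficit: 7.5 − 0.8 = 6.7 ppm = 6.7 mg/L as Cl₂.
Cl₂ equivalent needed: 6.7 mg/L × 15,140 L = 101,400 mg = 101.4 g.
Product at 89.3% available chlorine: 101.4 / 0.893 = 113.6 g.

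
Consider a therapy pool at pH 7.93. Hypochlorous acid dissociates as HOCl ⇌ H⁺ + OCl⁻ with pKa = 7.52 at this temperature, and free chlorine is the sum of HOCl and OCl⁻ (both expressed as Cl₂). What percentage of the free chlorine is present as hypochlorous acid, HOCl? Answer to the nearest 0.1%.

[OCl⁻]/[HOCl] = 10^(pH − pKa) = 10^(7.93 − 7.52) = 10^0.41 = 2.57.
Fraction as HOCl = 1 / (1 + 2.57) = 0.2801.

28.0%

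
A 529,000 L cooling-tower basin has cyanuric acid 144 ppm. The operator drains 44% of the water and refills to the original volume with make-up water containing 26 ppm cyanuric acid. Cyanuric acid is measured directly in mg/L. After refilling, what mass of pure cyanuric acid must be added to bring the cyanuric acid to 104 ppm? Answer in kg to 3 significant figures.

After draining 44% and refilling: 144 × 0.56 + 26 × 0.44 = 92.08 ppm.
Deficit to target: 104 − 92.08 = 11.92 mg/L.
Mass: 11.92 mg/L × 529,000 L = 6306 g cyanuric acid.

6.31 kg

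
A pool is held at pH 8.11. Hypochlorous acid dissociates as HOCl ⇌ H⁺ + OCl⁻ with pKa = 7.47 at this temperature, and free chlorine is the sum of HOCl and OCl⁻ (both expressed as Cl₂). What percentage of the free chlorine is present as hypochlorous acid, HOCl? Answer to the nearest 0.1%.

18.6%

[OCl⁻]/[HOCl] = 10^(pH − pKa) = 10^(8.11 − 7.47) = 10^0.64 = 4.365.
Fraction as HOCl = 1 / (1 + 4.365) = 0.1864.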